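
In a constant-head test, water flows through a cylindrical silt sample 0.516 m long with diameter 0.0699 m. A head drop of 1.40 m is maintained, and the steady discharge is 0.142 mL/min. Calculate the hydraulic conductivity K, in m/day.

0.0196

Cross-sectional area A = π·(d/2)² = π × (0.0699/2)² = 0.003837 m².
Convert discharge: 0.142 mL/min = 2.367e-09 m³/s.
Darcy's law rearranged: K = Q·L / (A·Δh) = 2.367e-09 × 0.516 / (0.003837 × 1.40) = 2.273e-07 m/s = 0.01964 m/day.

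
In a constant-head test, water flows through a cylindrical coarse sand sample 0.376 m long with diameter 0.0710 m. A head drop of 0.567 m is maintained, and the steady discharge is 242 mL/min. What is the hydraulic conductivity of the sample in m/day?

Cross-sectional area A = π·(d/2)² = π × (0.0710/2)² = 0.003959 m².
Convert discharge: 242 mL/min = 4.033e-06 m³/s.
Darcy's law rearranged: K = Q·L / (A·Δh) = 4.033e-06 × 0.376 / (0.003959 × 0.567) = 0.0006756 m/s = 58.37 m/day.

58.4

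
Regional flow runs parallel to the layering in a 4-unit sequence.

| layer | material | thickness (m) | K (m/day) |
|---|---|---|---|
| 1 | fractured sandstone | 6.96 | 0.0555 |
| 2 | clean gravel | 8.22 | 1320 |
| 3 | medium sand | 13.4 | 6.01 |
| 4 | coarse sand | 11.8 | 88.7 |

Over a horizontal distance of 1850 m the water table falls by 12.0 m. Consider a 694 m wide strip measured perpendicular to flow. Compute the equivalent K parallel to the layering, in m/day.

Flow is parallel to layering, so each bed carries its own Darcy discharge and the transmissivities add.
Σ(K_i·b_i) = 0.0555×6.96 + 1320×8.22 + 6.01×13.4 + 88.7×11.8 = 11978 m²/day.
Total thickness b = 40.38 m, so K_eq = Σ(K_i·b_i)/b = 296.6 m/day.

297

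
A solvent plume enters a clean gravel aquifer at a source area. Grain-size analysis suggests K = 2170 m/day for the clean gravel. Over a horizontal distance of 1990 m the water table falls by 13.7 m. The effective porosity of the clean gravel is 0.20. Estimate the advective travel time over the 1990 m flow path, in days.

26.6

Hydraulic gradient i = Δh / L = 13.7 / 1990 = 0.006884.
Darcy flux q = K · i = 2170 × 0.006884 = 14.94 m/day.
Seepage velocity v = q / n_e = 14.94 / 0.20 = 74.70 m/day.
Travel time t = L / v = 1990 / 74.70 = 26.64 days.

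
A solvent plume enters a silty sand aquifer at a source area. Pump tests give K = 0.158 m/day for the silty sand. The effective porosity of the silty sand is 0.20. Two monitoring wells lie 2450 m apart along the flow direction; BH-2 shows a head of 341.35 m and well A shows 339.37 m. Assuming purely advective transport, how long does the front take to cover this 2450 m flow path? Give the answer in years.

Hydraulic gradient i = (341.35 − 339.37) / 2450 = 1.98 / 2450 = 0.0008082.
Darcy flux q = K · i = 0.1580 × 0.0008082 = 0.0001277 m/day.
Seepage velocity v = q / n_e = 0.0001277 / 0.20 = 0.0006384 m/day.
Travel time t = L / v = 2450 / 0.0006384 = 3.837e+06 days = 10506 years.

10500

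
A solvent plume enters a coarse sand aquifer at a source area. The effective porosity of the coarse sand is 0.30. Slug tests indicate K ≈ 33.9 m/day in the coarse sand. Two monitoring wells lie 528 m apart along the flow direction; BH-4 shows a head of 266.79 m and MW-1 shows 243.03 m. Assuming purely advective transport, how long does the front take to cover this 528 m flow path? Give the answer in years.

0.284

Hydraulic gradient i = (266.79 − 243.03) / 528 = 23.76 / 528 = 0.04500.
Darcy flux q = K · i = 33.90 × 0.04500 = 1.526 m/day.
Seepage velocity v = q / n_e = 1.526 / 0.30 = 5.085 m/day.
Travel time t = L / v = 528 / 5.085 = 103.8 days = 0.2843 years.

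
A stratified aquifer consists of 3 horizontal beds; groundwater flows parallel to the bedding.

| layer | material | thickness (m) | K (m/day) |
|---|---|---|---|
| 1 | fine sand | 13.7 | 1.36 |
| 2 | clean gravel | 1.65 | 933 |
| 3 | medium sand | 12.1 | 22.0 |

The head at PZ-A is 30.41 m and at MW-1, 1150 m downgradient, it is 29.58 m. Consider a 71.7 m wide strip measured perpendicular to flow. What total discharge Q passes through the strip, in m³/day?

94.4

Flow is parallel to layering, so each bed carries its own Darcy discharge and the transmissivities add.
Σ(K_i·b_i) = 1.36×13.7 + 933×1.65 + 22.0×12.1 = 1824 m²/day.
Hydraulic gradient i = (30.41 − 29.58) / 1150 = 0.83 / 1150 = 0.0007217.
Q = Σ(K_i·b_i) · W · i = 1824 × 71.7 × 0.0007217 = 94.40 m³/day.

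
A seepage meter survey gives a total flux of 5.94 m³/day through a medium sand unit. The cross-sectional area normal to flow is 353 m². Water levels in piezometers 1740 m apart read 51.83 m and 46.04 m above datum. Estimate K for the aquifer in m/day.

Hydraulic gradient i = (51.83 − 46.04) / 1740 = 5.79 / 1740 = 0.003328.
From Q = K·A·i, K = Q / (A·i) = 5.94 / (353.0 × 0.003328) = 5.057 m/day.

5.06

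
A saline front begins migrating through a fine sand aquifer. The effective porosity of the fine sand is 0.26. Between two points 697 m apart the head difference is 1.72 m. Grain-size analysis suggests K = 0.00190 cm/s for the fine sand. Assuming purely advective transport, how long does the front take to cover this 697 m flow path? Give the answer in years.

122

Convert K: 0.00190 cm/s × 864 = 1.642 m/day.
Hydraulic gradient i = Δh / L = 1.72 / 697 = 0.002468.
Darcy flux q = K · i = 1.642 × 0.002468 = 0.004051 m/day.
Seepage velocity v = q / n_e = 0.004051 / 0.26 = 0.01558 m/day.
Travel time t = L / v = 697 / 0.01558 = 44735 days = 122.5 years.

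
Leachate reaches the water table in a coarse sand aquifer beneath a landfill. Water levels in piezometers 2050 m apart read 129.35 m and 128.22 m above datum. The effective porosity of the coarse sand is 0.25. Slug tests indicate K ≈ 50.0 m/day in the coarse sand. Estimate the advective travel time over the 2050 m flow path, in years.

Hydraulic gradient i = (129.35 − 128.22) / 2050 = 1.13 / 2050 = 0.0005512.
Darcy flux q = K · i = 50.00 × 0.0005512 = 0.02756 m/day.
Seepage velocity v = q / n_e = 0.02756 / 0.25 = 0.1102 m/day.
Travel time t = L / v = 2050 / 0.1102 = 18595 days = 50.91 years.

50.9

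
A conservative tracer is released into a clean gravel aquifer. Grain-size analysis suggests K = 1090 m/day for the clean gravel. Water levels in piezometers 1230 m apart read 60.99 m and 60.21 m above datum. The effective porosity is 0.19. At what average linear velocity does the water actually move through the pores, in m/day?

3.64

Hydraulic gradient i = (60.99 − 60.21) / 1230 = 0.78 / 1230 = 0.0006341.
Darcy flux q = K · i = 1090 × 0.0006341 = 0.6912 m/day.
Seepage velocity v = q / n_e = 0.6912 / 0.19 = 3.638 m/day.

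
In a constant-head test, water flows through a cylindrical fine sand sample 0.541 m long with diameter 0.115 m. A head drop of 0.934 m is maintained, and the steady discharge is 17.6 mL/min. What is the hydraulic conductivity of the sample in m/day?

Cross-sectional area A = π·(d/2)² = π × (0.115/2)² = 0.01039 m².
Convert discharge: 17.6 mL/min = 2.933e-07 m³/s.
Darcy's law rearranged: K = Q·L / (A·Δh) = 2.933e-07 × 0.541 / (0.01039 × 0.934) = 1.636e-05 m/s = 1.413 m/day.

1.41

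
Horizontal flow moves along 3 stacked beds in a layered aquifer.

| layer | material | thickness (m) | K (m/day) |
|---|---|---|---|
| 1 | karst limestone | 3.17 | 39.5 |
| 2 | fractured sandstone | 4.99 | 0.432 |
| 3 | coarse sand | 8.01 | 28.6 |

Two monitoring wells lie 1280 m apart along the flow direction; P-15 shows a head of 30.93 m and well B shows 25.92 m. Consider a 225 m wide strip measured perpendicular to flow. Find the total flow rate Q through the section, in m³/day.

314

Flow is parallel to layering, so each bed carries its own Darcy discharge and the transmissivities add.
Σ(K_i·b_i) = 39.5×3.17 + 0.432×4.99 + 28.6×8.01 = 356.5 m²/day.
Hydraulic gradient i = (30.93 − 25.92) / 1280 = 5.01 / 1280 = 0.003914.
Q = Σ(K_i·b_i) · W · i = 356.5 × 225 × 0.003914 = 313.9 m³/day.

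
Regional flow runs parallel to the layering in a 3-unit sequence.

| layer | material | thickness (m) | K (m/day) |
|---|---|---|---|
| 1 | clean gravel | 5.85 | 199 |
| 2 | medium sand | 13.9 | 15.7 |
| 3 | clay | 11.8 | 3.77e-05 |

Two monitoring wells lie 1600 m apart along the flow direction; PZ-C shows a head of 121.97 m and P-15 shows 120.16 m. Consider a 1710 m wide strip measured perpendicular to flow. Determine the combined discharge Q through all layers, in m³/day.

2670

Flow is parallel to layering, so each bed carries its own Darcy discharge and the transmissivities add.
Σ(K_i·b_i) = 199×5.85 + 15.7×13.9 + 3.77e-05×11.8 = 1382 m²/day.
Hydraulic gradient i = (121.97 − 120.16) / 1600 = 1.81 / 1600 = 0.001131.
Q = Σ(K_i·b_i) · W · i = 1382 × 1710 × 0.001131 = 2674 m³/day.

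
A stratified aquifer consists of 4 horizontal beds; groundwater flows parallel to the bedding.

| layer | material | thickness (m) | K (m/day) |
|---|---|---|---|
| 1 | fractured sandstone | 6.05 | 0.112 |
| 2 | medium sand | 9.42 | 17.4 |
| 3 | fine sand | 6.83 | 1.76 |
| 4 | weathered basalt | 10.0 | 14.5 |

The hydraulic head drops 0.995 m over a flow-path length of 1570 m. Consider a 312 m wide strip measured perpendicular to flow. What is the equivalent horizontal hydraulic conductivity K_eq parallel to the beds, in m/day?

9.96

Flow is parallel to layering, so each bed carries its own Darcy discharge and the transmissivities add.
Σ(K_i·b_i) = 0.112×6.05 + 17.4×9.42 + 1.76×6.83 + 14.5×10.0 = 321.6 m²/day.
Total thickness b = 32.30 m, so K_eq = Σ(K_i·b_i)/b = 9.957 m/day.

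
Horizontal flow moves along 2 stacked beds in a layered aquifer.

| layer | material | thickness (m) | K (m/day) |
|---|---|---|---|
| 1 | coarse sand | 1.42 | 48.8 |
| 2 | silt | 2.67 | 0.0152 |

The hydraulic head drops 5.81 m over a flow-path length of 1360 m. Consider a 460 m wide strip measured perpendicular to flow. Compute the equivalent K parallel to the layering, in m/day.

Flow is parallel to layering, so each bed carries its own Darcy discharge and the transmissivities add.
Σ(K_i·b_i) = 48.8×1.42 + 0.0152×2.67 = 69.34 m²/day.
Total thickness b = 4.090 m, so K_eq = Σ(K_i·b_i)/b = 16.95 m/day.

17.0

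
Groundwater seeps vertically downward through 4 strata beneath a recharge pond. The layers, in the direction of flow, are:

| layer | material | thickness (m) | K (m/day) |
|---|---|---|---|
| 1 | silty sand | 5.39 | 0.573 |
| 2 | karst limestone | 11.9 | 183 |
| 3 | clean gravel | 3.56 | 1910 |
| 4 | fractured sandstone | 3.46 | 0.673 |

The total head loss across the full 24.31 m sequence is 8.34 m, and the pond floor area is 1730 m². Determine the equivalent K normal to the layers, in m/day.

Flow is perpendicular to layering, so the layers act in series and the equivalent K is the thickness-weighted harmonic mean.
Total thickness L = 5.39 + 11.9 + 3.56 + 3.46 = 24.31 m.
Σ(b_i/K_i) = 5.39/0.573 + 11.9/183 + 3.56/1910 + 3.46/0.673 = 14.61 d.
K_eq = L / Σ(b_i/K_i) = 24.31 / 14.61 = 1.663 m/day.

1.66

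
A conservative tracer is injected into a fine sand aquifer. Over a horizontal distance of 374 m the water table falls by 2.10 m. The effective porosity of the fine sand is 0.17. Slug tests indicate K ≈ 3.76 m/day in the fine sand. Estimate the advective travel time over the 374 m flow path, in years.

8.25

Hydraulic gradient i = Δh / L = 2.10 / 374 = 0.005615.
Darcy flux q = K · i = 3.760 × 0.005615 = 0.02111 m/day.
Seepage velocity v = q / n_e = 0.02111 / 0.17 = 0.1242 m/day.
Travel time t = L / v = 374 / 0.1242 = 3012 days = 8.245 years.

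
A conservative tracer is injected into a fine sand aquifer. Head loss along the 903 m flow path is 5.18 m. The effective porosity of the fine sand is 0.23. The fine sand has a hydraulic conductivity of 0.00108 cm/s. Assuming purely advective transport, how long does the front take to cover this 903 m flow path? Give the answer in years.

106

Convert K: 0.00108 cm/s × 864 = 0.9331 m/day.
Hydraulic gradient i = Δh / L = 5.18 / 903 = 0.005736.
Darcy flux q = K · i = 0.9331 × 0.005736 = 0.005353 m/day.
Seepage velocity v = q / n_e = 0.005353 / 0.23 = 0.02327 m/day.
Travel time t = L / v = 903 / 0.02327 = 38800 days = 106.2 years.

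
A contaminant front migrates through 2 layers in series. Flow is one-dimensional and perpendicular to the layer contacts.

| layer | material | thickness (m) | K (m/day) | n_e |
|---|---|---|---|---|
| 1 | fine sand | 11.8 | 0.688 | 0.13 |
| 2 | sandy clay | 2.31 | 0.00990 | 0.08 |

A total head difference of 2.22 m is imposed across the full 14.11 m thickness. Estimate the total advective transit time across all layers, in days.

194

With flow normal to the layers, continuity requires the same specific discharge q through every layer.
Σ(b_i/K_i) = 11.8/0.688 + 2.31/0.00990 = 250.5 d.
q = Δh / Σ(b_i/K_i) = 2.22 / 250.5 = 0.008863 m/day.
In each layer the seepage velocity is v_i = q/n_i, so the layer transit time is t_i = b_i·n_i / q:
  layer 1 (fine sand): t_1 = 11.8 × 0.13 / 0.008863 = 173.1 d
  layer 2 (sandy clay): t_2 = 2.31 × 0.08 / 0.008863 = 20.85 d
Total t = Σ t_i = 193.9 days.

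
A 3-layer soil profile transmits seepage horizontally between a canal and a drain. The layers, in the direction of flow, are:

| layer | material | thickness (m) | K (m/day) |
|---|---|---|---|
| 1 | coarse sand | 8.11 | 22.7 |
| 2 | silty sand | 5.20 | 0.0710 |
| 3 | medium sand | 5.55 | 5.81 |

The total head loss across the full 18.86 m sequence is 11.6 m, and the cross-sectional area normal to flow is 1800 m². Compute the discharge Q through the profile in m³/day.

280

Flow is perpendicular to layering, so the layers act in series and the equivalent K is the thickness-weighted harmonic mean.
Total thickness L = 8.11 + 5.20 + 5.55 = 18.86 m.
Σ(b_i/K_i) = 8.11/22.7 + 5.20/0.0710 + 5.55/5.81 = 74.55 d.
K_eq = L / Σ(b_i/K_i) = 18.86 / 74.55 = 0.2530 m/day.
Q = K_eq · A · (Δh/L) = 0.2530 × 1800 × (11.6/18.86) = 280.1 m³/day.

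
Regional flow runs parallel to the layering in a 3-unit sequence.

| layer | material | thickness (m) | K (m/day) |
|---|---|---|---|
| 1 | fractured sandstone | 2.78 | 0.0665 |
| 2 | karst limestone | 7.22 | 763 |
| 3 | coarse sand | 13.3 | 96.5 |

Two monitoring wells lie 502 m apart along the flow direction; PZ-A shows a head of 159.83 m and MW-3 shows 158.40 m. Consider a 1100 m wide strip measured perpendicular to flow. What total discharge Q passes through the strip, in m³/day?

21300

Flow is parallel to layering, so each bed carries its own Darcy discharge and the transmissivities add.
Σ(K_i·b_i) = 0.0665×2.78 + 763×7.22 + 96.5×13.3 = 6792 m²/day.
Hydraulic gradient i = (159.83 − 158.40) / 502 = 1.43 / 502 = 0.002849.
Q = Σ(K_i·b_i) · W · i = 6792 × 1100 × 0.002849 = 21284 m³/day.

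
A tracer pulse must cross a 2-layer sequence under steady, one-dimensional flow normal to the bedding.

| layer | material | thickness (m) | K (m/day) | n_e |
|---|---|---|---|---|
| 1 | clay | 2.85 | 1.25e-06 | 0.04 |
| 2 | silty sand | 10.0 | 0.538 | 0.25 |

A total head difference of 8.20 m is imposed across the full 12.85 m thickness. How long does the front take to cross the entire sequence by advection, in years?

1990

With flow normal to the layers, continuity requires the same specific discharge q through every layer.
Σ(b_i/K_i) = 2.85/1.25e-06 + 10.0/0.538 = 2.280e+06 d.
q = Δh / Σ(b_i/K_i) = 8.20 / 2.280e+06 = 3.596e-06 m/day.
In each layer the seepage velocity is v_i = q/n_i, so the layer transit time is t_i = b_i·n_i / q:
  layer 1 (clay): t_1 = 2.85 × 0.04 / 3.596e-06 = 31698 d
  layer 2 (silty sand): t_2 = 10.0 × 0.25 / 3.596e-06 = 6.951e+05 d
Total t = Σ t_i = 7.268e+05 days = 1990 years.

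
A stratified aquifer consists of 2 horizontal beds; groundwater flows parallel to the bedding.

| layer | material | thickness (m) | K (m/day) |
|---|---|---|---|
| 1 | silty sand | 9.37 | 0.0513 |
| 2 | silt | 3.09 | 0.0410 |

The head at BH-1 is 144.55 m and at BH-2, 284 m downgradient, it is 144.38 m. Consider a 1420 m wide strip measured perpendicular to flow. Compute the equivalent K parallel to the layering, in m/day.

0.0487

Flow is parallel to layering, so each bed carries its own Darcy discharge and the transmissivities add.
Σ(K_i·b_i) = 0.0513×9.37 + 0.0410×3.09 = 0.6074 m²/day.
Total thickness b = 12.46 m, so K_eq = Σ(K_i·b_i)/b = 0.04875 m/day.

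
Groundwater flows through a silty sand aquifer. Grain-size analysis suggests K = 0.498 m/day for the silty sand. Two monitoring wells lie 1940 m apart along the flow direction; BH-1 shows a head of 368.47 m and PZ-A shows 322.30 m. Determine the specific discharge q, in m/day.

Hydraulic gradient i = (368.47 − 322.30) / 1940 = 46.17 / 1940 = 0.02380.
Specific discharge q = K · i = 0.4980 × 0.02380 = 0.01185 m/day.

0.0119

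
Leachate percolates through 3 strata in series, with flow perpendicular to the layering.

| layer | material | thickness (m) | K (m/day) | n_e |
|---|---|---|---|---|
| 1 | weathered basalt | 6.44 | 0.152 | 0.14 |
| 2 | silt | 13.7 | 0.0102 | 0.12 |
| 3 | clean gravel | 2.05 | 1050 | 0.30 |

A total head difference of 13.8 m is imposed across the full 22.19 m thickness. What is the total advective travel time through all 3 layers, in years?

0.869

With flow normal to the layers, continuity requires the same specific discharge q through every layer.
Σ(b_i/K_i) = 6.44/0.152 + 13.7/0.0102 + 2.05/1050 = 1386 d.
q = Δh / Σ(b_i/K_i) = 13.8 / 1386 = 0.009960 m/day.
In each layer the seepage velocity is v_i = q/n_i, so the layer transit time is t_i = b_i·n_i / q:
  layer 1 (weathered basalt): t_1 = 6.44 × 0.14 / 0.009960 = 90.52 d
  layer 2 (silt): t_2 = 13.7 × 0.12 / 0.009960 = 165.1 d
  layer 3 (clean gravel): t_3 = 2.05 × 0.30 / 0.009960 = 61.75 d
Total t = Σ t_i = 317.3 days = 0.8688 years.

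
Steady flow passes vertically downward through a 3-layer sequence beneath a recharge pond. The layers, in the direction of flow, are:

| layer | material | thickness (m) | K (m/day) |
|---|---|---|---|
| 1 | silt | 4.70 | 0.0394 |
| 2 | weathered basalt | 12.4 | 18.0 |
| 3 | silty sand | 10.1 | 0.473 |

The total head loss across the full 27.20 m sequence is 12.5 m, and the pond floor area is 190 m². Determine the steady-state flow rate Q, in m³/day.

Flow is perpendicular to layering, so the layers act in series and the equivalent K is the thickness-weighted harmonic mean.
Total thickness L = 4.70 + 12.4 + 10.1 = 27.20 m.
Σ(b_i/K_i) = 4.70/0.0394 + 12.4/18.0 + 10.1/0.473 = 141.3 d.
K_eq = L / Σ(b_i/K_i) = 27.20 / 141.3 = 0.1925 m/day.
Q = K_eq · A · (Δh/L) = 0.1925 × 190 × (12.5/27.20) = 16.80 m³/day.

16.8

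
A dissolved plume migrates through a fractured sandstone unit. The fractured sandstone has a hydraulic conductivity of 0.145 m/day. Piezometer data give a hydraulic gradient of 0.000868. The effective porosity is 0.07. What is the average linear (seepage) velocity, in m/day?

Hydraulic gradient i = 0.000868.
Darcy flux q = K · i = 0.1450 × 0.0008680 = 0.0001259 m/day.
Seepage velocity v = q / n_e = 0.0001259 / 0.07 = 0.001798 m/day.

0.00180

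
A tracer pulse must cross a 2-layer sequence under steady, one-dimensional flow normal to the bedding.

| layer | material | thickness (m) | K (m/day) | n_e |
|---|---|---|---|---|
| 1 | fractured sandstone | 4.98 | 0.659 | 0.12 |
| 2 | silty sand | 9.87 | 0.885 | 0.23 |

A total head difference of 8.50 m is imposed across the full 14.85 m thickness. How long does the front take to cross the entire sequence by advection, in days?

With flow normal to the layers, continuity requires the same specific discharge q through every layer.
Σ(b_i/K_i) = 4.98/0.659 + 9.87/0.885 = 18.71 d.
q = Δh / Σ(b_i/K_i) = 8.50 / 18.71 = 0.4543 m/day.
In each layer the seepage velocity is v_i = q/n_i, so the layer transit time is t_i = b_i·n_i / q:
  layer 1 (fractured sandstone): t_1 = 4.98 × 0.12 / 0.4543 = 1.315 d
  layer 2 (silty sand): t_2 = 9.87 × 0.23 / 0.4543 = 4.997 d
Total t = Σ t_i = 6.312 days.

6.31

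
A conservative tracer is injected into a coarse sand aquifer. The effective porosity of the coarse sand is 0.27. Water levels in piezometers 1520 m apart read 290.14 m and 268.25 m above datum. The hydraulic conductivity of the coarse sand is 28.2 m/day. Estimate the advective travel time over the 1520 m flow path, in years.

2.77

Hydraulic gradient i = (290.14 − 268.25) / 1520 = 21.89 / 1520 = 0.01440.
Darcy flux q = K · i = 28.20 × 0.01440 = 0.4061 m/day.
Seepage velocity v = q / n_e = 0.4061 / 0.27 = 1.504 m/day.
Travel time t = L / v = 1520 / 1.504 = 1011 days = 2.767 years.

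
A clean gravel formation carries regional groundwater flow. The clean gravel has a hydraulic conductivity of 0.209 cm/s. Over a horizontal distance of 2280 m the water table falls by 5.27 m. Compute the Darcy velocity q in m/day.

0.417

Convert K: 0.209 cm/s × 864 = 180.6 m/day.
Hydraulic gradient i = Δh / L = 5.27 / 2280 = 0.002311.
Specific discharge q = K · i = 180.6 × 0.002311 = 0.4174 m/day.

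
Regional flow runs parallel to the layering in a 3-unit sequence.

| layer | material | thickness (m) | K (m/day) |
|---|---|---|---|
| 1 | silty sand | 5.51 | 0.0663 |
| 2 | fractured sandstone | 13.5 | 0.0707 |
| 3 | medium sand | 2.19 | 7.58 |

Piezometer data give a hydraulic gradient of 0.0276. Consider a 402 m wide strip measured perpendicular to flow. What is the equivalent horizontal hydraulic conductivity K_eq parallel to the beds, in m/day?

Flow is parallel to layering, so each bed carries its own Darcy discharge and the transmissivities add.
Σ(K_i·b_i) = 0.0663×5.51 + 0.0707×13.5 + 7.58×2.19 = 17.92 m²/day.
Total thickness b = 21.20 m, so K_eq = Σ(K_i·b_i)/b = 0.8453 m/day.

0.845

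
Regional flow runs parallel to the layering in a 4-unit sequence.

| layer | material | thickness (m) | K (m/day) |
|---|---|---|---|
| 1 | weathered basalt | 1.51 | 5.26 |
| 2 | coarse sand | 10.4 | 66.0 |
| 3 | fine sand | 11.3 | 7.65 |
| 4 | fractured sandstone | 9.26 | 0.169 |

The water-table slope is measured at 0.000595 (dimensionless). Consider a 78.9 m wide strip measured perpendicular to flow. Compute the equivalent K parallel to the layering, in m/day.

Flow is parallel to layering, so each bed carries its own Darcy discharge and the transmissivities add.
Σ(K_i·b_i) = 5.26×1.51 + 66.0×10.4 + 7.65×11.3 + 0.169×9.26 = 782.4 m²/day.
Total thickness b = 32.47 m, so K_eq = Σ(K_i·b_i)/b = 24.09 m/day.

24.1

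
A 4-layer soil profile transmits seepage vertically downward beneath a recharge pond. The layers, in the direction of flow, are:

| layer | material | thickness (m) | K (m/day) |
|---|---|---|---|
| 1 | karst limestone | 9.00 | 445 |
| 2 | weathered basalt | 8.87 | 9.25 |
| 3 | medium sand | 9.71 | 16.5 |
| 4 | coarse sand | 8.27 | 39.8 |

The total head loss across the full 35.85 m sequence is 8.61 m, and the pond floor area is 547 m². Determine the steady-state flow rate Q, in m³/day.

Flow is perpendicular to layering, so the layers act in series and the equivalent K is the thickness-weighted harmonic mean.
Total thickness L = 9.00 + 8.87 + 9.71 + 8.27 = 35.85 m.
Σ(b_i/K_i) = 9.00/445 + 8.87/9.25 + 9.71/16.5 + 8.27/39.8 = 1.775 d.
K_eq = L / Σ(b_i/K_i) = 35.85 / 1.775 = 20.19 m/day.
Q = K_eq · A · (Δh/L) = 20.19 × 547 × (8.61/35.85) = 2653 m³/day.

2650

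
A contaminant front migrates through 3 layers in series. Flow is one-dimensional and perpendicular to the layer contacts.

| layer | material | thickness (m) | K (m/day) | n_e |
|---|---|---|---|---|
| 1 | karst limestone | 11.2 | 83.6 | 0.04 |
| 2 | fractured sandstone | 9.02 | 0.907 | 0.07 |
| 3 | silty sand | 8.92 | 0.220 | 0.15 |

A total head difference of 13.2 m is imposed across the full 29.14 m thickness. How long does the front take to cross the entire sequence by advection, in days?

With flow normal to the layers, continuity requires the same specific discharge q through every layer.
Σ(b_i/K_i) = 11.2/83.6 + 9.02/0.907 + 8.92/0.220 = 50.62 d.
q = Δh / Σ(b_i/K_i) = 13.2 / 50.62 = 0.2607 m/day.
In each layer the seepage velocity is v_i = q/n_i, so the layer transit time is t_i = b_i·n_i / q:
  layer 1 (karst limestone): t_1 = 11.2 × 0.04 / 0.2607 = 1.718 d
  layer 2 (fractured sandstone): t_2 = 9.02 × 0.07 / 0.2607 = 2.422 d
  layer 3 (silty sand): t_3 = 8.92 × 0.15 / 0.2607 = 5.131 d
Total t = Σ t_i = 9.271 days.

9.27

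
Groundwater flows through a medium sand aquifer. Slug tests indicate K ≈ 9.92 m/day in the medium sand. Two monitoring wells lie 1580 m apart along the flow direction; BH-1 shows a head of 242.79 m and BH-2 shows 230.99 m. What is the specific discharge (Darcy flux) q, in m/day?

Hydraulic gradient i = (242.79 − 230.99) / 1580 = 11.8 / 1580 = 0.007468.
Specific discharge q = K · i = 9.920 × 0.007468 = 0.07409 m/day.

0.0741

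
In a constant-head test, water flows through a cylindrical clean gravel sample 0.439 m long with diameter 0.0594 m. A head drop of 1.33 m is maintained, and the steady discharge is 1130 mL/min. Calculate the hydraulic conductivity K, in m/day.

194

Cross-sectional area A = π·(d/2)² = π × (0.0594/2)² = 0.002771 m².
Convert discharge: 1130 mL/min = 1.883e-05 m³/s.
Darcy's law rearranged: K = Q·L / (A·Δh) = 1.883e-05 × 0.439 / (0.002771 × 1.33) = 0.002243 m/s = 193.8 m/day.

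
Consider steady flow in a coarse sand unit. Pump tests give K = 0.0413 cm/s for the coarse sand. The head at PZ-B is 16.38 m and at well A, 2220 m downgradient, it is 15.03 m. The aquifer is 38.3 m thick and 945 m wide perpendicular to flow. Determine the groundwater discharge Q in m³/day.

785

Convert K: 0.0413 cm/s × 864 = 35.68 m/day.
Cross-sectional area A = 945 × 38.3 = 36194 m².
Hydraulic gradient i = (16.38 − 15.03) / 2220 = 1.35 / 2220 = 0.0006081.
Darcy's law: Q = K · A · i = 35.68 × 36194 × 0.0006081 = 785.4 m³/day.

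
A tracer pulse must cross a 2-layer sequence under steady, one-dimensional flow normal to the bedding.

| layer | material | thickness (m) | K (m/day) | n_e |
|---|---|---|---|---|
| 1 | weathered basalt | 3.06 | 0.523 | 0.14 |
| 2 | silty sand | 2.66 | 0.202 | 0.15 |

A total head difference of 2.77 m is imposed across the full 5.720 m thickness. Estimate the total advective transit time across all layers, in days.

With flow normal to the layers, continuity requires the same specific discharge q through every layer.
Σ(b_i/K_i) = 3.06/0.523 + 2.66/0.202 = 19.02 d.
q = Δh / Σ(b_i/K_i) = 2.77 / 19.02 = 0.1456 m/day.
In each layer the seepage velocity is v_i = q/n_i, so the layer transit time is t_i = b_i·n_i / q:
  layer 1 (weathered basalt): t_1 = 3.06 × 0.14 / 0.1456 = 2.941 d
  layer 2 (silty sand): t_2 = 2.66 × 0.15 / 0.1456 = 2.740 d
Total t = Σ t_i = 5.681 days.

5.68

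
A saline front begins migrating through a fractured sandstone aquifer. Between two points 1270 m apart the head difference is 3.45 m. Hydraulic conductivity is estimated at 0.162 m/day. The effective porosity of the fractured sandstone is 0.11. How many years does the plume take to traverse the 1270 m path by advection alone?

869

Hydraulic gradient i = Δh / L = 3.45 / 1270 = 0.002717.
Darcy flux q = K · i = 0.1620 × 0.002717 = 0.0004401 m/day.
Seepage velocity v = q / n_e = 0.0004401 / 0.11 = 0.004001 m/day.
Travel time t = L / v = 1270 / 0.004001 = 3.174e+05 days = 869.1 years.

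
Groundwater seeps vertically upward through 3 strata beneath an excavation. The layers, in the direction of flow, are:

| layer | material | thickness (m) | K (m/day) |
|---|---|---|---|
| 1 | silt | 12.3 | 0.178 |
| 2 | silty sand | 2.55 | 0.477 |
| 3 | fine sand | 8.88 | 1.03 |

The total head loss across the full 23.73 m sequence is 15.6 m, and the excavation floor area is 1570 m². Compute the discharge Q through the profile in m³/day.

295

Flow is perpendicular to layering, so the layers act in series and the equivalent K is the thickness-weighted harmonic mean.
Total thickness L = 12.3 + 2.55 + 8.88 = 23.73 m.
Σ(b_i/K_i) = 12.3/0.178 + 2.55/0.477 + 8.88/1.03 = 83.07 d.
K_eq = L / Σ(b_i/K_i) = 23.73 / 83.07 = 0.2857 m/day.
Q = K_eq · A · (Δh/L) = 0.2857 × 1570 × (15.6/23.73) = 294.8 m³/day.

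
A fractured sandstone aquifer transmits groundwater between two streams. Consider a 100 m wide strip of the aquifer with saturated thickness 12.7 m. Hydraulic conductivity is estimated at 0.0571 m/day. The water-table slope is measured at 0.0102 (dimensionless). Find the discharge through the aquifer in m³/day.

0.740

Cross-sectional area A = 100 × 12.7 = 1270 m².
Hydraulic gradient i = 0.0102.
Darcy's law: Q = K · A · i = 0.05710 × 1270 × 0.01020 = 0.7397 m³/day.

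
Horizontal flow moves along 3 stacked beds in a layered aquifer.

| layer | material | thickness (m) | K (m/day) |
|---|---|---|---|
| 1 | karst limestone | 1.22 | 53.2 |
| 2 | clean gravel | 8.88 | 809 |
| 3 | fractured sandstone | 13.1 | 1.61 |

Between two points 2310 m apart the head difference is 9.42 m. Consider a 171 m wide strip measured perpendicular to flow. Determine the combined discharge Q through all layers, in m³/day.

5070

Flow is parallel to layering, so each bed carries its own Darcy discharge and the transmissivities add.
Σ(K_i·b_i) = 53.2×1.22 + 809×8.88 + 1.61×13.1 = 7270 m²/day.
Hydraulic gradient i = Δh / L = 9.42 / 2310 = 0.004078.
Q = Σ(K_i·b_i) · W · i = 7270 × 171 × 0.004078 = 5069 m³/day.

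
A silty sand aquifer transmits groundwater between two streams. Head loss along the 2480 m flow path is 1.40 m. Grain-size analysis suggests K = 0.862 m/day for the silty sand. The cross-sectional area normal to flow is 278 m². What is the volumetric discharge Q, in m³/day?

0.135

Hydraulic gradient i = Δh / L = 1.40 / 2480 = 0.0005645.
Darcy's law: Q = K · A · i = 0.8620 × 278.0 × 0.0005645 = 0.1353 m³/day.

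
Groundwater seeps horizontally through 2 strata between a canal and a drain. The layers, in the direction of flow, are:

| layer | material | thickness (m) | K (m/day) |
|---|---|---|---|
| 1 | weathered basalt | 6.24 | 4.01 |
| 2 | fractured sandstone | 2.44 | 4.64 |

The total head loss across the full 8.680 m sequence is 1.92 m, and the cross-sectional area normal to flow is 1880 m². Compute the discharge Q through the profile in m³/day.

1730

Flow is perpendicular to layering, so the layers act in series and the equivalent K is the thickness-weighted harmonic mean.
Total thickness L = 6.24 + 2.44 = 8.680 m.
Σ(b_i/K_i) = 6.24/4.01 + 2.44/4.64 = 2.082 d.
K_eq = L / Σ(b_i/K_i) = 8.680 / 2.082 = 4.169 m/day.
Q = K_eq · A · (Δh/L) = 4.169 × 1880 × (1.92/8.680) = 1734 m³/day.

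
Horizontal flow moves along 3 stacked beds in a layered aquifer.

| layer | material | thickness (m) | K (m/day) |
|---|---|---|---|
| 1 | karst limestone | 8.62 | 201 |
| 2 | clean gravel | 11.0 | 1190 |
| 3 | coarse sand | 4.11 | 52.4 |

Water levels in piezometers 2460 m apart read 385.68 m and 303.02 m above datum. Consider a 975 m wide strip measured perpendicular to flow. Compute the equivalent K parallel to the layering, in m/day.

Flow is parallel to layering, so each bed carries its own Darcy discharge and the transmissivities add.
Σ(K_i·b_i) = 201×8.62 + 1190×11.0 + 52.4×4.11 = 15038 m²/day.
Total thickness b = 23.73 m, so K_eq = Σ(K_i·b_i)/b = 633.7 m/day.

634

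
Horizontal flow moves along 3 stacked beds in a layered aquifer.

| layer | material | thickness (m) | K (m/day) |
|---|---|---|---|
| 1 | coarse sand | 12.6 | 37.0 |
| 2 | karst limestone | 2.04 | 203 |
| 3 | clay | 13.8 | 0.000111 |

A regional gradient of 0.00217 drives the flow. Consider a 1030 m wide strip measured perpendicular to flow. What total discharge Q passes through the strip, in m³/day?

Flow is parallel to layering, so each bed carries its own Darcy discharge and the transmissivities add.
Σ(K_i·b_i) = 37.0×12.6 + 203×2.04 + 0.000111×13.8 = 880.3 m²/day.
Hydraulic gradient i = 0.00217.
Q = Σ(K_i·b_i) · W · i = 880.3 × 1030 × 0.002170 = 1968 m³/day.

1970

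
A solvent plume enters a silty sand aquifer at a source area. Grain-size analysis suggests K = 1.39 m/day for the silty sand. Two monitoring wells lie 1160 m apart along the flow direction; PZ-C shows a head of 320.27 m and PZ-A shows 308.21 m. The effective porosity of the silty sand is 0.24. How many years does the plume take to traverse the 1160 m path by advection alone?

52.7

Hydraulic gradient i = (320.27 − 308.21) / 1160 = 12.06 / 1160 = 0.01040.
Darcy flux q = K · i = 1.390 × 0.01040 = 0.01445 m/day.
Seepage velocity v = q / n_e = 0.01445 / 0.24 = 0.06021 m/day.
Travel time t = L / v = 1160 / 0.06021 = 19265 days = 52.74 years.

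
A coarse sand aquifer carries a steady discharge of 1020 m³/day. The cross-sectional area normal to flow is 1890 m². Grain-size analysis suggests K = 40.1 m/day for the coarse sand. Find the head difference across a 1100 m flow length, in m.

From Q = K·A·i, i = Q / (K·A) = 1020 / (40.10 × 1890) = 0.01346.
Head loss Δh = i · L = 0.01346 × 1100 = 14.80 m.

14.8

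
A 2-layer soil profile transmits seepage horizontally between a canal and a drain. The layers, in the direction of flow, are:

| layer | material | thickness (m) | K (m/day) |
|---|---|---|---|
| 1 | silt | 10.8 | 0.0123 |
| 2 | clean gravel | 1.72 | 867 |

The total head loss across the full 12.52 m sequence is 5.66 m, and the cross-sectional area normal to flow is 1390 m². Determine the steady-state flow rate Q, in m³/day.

8.96

Flow is perpendicular to layering, so the layers act in series and the equivalent K is the thickness-weighted harmonic mean.
Total thickness L = 10.8 + 1.72 = 12.52 m.
Σ(b_i/K_i) = 10.8/0.0123 + 1.72/867 = 878.1 d.
K_eq = L / Σ(b_i/K_i) = 12.52 / 878.1 = 0.01426 m/day.
Q = K_eq · A · (Δh/L) = 0.01426 × 1390 × (5.66/12.52) = 8.960 m³/day.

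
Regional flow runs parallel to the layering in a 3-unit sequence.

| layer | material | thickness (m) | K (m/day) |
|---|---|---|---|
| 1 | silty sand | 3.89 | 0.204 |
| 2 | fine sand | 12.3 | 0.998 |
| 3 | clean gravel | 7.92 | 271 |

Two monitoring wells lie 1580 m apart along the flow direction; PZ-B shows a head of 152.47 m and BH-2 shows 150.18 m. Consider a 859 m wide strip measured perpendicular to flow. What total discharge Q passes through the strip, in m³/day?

Flow is parallel to layering, so each bed carries its own Darcy discharge and the transmissivities add.
Σ(K_i·b_i) = 0.204×3.89 + 0.998×12.3 + 271×7.92 = 2159 m²/day.
Hydraulic gradient i = (152.47 − 150.18) / 1580 = 2.29 / 1580 = 0.001449.
Q = Σ(K_i·b_i) · W · i = 2159 × 859 × 0.001449 = 2688 m³/day.

2690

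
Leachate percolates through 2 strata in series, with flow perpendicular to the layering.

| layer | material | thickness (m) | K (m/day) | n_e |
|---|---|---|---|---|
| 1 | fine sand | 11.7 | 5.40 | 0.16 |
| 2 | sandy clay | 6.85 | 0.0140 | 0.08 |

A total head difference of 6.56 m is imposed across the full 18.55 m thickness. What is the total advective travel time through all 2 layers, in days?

181

With flow normal to the layers, continuity requires the same specific discharge q through every layer.
Σ(b_i/K_i) = 11.7/5.40 + 6.85/0.0140 = 491.5 d.
q = Δh / Σ(b_i/K_i) = 6.56 / 491.5 = 0.01335 m/day.
In each layer the seepage velocity is v_i = q/n_i, so the layer transit time is t_i = b_i·n_i / q:
  layer 1 (fine sand): t_1 = 11.7 × 0.16 / 0.01335 = 140.2 d
  layer 2 (sandy clay): t_2 = 6.85 × 0.08 / 0.01335 = 41.05 d
Total t = Σ t_i = 181.3 days.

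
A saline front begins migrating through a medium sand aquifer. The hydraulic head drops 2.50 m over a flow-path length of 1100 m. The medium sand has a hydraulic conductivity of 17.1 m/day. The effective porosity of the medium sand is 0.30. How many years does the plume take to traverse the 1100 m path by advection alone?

Hydraulic gradient i = Δh / L = 2.50 / 1100 = 0.002273.
Darcy flux q = K · i = 17.10 × 0.002273 = 0.03886 m/day.
Seepage velocity v = q / n_e = 0.03886 / 0.30 = 0.1295 m/day.
Travel time t = L / v = 1100 / 0.1295 = 8491 days = 23.25 years.

23.2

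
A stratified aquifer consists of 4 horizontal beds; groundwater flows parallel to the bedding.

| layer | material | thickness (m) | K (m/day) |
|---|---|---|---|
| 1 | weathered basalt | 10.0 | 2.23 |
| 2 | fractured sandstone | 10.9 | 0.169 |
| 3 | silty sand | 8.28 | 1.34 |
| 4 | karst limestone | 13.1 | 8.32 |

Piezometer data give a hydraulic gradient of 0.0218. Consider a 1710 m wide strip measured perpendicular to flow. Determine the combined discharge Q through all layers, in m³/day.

Flow is parallel to layering, so each bed carries its own Darcy discharge and the transmissivities add.
Σ(K_i·b_i) = 2.23×10.0 + 0.169×10.9 + 1.34×8.28 + 8.32×13.1 = 144.2 m²/day.
Hydraulic gradient i = 0.0218.
Q = Σ(K_i·b_i) · W · i = 144.2 × 1710 × 0.02180 = 5377 m³/day.

5380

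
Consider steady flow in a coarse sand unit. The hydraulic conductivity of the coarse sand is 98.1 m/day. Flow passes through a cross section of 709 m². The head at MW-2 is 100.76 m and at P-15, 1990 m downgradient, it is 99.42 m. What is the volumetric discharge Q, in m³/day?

Hydraulic gradient i = (100.76 − 99.42) / 1990 = 1.34 / 1990 = 0.0006734.
Darcy's law: Q = K · A · i = 98.10 × 709.0 × 0.0006734 = 46.83 m³/day.

46.8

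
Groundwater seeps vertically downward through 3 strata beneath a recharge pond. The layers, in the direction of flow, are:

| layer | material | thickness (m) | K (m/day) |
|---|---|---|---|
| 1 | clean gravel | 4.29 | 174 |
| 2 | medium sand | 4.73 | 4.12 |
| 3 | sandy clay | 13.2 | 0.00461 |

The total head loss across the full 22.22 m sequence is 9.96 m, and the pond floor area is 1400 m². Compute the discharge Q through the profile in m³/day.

Flow is perpendicular to layering, so the layers act in series and the equivalent K is the thickness-weighted harmonic mean.
Total thickness L = 4.29 + 4.73 + 13.2 = 22.22 m.
Σ(b_i/K_i) = 4.29/174 + 4.73/4.12 + 13.2/0.00461 = 2865 d.
K_eq = L / Σ(b_i/K_i) = 22.22 / 2865 = 0.007757 m/day.
Q = K_eq · A · (Δh/L) = 0.007757 × 1400 × (9.96/22.22) = 4.868 m³/day.

4.87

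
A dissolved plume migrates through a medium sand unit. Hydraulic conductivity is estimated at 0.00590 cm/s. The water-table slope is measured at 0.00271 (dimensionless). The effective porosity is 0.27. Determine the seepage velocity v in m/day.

Convert K: 0.00590 cm/s × 864 = 5.098 m/day.
Hydraulic gradient i = 0.00271.
Darcy flux q = K · i = 5.098 × 0.002710 = 0.01381 m/day.
Seepage velocity v = q / n_e = 0.01381 / 0.27 = 0.05116 m/day.

0.0512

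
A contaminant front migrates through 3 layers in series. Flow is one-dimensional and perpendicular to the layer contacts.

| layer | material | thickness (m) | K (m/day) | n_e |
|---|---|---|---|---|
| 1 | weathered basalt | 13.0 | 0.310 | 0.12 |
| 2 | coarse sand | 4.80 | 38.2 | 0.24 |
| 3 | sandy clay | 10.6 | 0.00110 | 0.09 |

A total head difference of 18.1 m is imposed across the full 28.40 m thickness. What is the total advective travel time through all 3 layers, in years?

5.37

With flow normal to the layers, continuity requires the same specific discharge q through every layer.
Σ(b_i/K_i) = 13.0/0.310 + 4.80/38.2 + 10.6/0.00110 = 9678 d.
q = Δh / Σ(b_i/K_i) = 18.1 / 9678 = 0.001870 m/day.
In each layer the seepage velocity is v_i = q/n_i, so the layer transit time is t_i = b_i·n_i / q:
  layer 1 (weathered basalt): t_1 = 13.0 × 0.12 / 0.001870 = 834.2 d
  layer 2 (coarse sand): t_2 = 4.80 × 0.24 / 0.001870 = 616.0 d
  layer 3 (sandy clay): t_3 = 10.6 × 0.09 / 0.001870 = 510.1 d
Total t = Σ t_i = 1960 days = 5.367 years.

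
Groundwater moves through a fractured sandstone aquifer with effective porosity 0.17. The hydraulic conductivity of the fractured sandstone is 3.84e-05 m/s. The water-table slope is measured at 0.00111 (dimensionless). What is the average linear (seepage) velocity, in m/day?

0.0217

Convert K: 3.84e-05 m/s × 86400 = 3.318 m/day.
Hydraulic gradient i = 0.00111.
Darcy flux q = K · i = 3.318 × 0.001110 = 0.003683 m/day.
Seepage velocity v = q / n_e = 0.003683 / 0.17 = 0.02166 m/day.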